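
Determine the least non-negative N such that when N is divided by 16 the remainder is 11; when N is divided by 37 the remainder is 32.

Combine the congruences pairwise.
From N ≡ 11 (mod 16) write N = 11 + 16t. Substituting into N ≡ 32 (mod 37) gives 16t ≡ 21 (mod 37), and since 16⁻¹ ≡ 7 (mod 37), t ≡ 36. Hence N ≡ 11 + 16·36 = 587 (mod 592).

587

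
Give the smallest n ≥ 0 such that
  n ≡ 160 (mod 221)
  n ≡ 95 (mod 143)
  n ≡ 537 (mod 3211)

360169

Combine the congruences pairwise.
gcd(221, 143) = 13 and 13 | (95 − 160), so the pair is consistent; merging gives n ≡ 381 (mod 2431), where 2431 = lcm(221, 143).
gcd(2431, 3211) = 13 and 13 | (537 − 381), so the pair is consistent; merging gives n ≡ 360169 (mod 600457), where 600457 = lcm(2431, 3211).
The solution is unique modulo lcm(221, 143, 3211) = 600457.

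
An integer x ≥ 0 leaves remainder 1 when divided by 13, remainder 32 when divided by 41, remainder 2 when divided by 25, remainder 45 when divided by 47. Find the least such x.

From x ≡ 1 (mod 13) write x = 1 + 13t. Substituting into x ≡ 32 (mod 41) gives 13t ≡ 31 (mod 41), and since 13⁻¹ ≡ 19 (mod 41), t ≡ 15. Hence x ≡ 1 + 13·15 = 196 (mod 533).
From x ≡ 196 (mod 533) write x = 196 + 533t. Substituting into x ≡ 2 (mod 25) gives 533t ≡ 6 (mod 25), and since 8⁻¹ ≡ 22 (mod 25), t ≡ 7. Hence x ≡ 196 + 533·7 = 3927 (mod 13325).
From x ≡ 3927 (mod 13325) write x = 3927 + 13325t. Substituting into x ≡ 45 (mod 47) gives 13325t ≡ 19 (mod 47), and since 24⁻¹ ≡ 2 (mod 47), t ≡ 38. Hence x ≡ 3927 + 13325·38 = 510277 (mod 626275).

510277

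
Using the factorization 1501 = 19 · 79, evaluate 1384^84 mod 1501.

Mod 19: 1384 ≡ 16; by Fermat, exponent reduces to 84 mod 18 = 12; 16^12 ≡ 11 (mod 19).
Mod 79: 1384 ≡ 41; by Fermat, exponent reduces to 84 mod 78 = 6; 41^6 ≡ 62 (mod 79).
Combine by CRT: x ≡ 11 (mod 19), x ≡ 62 (mod 79) ⇒ x ≡ 220 (mod 1501).

220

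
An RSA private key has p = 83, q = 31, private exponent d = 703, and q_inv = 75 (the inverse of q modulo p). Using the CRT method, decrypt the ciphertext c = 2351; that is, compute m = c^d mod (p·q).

1638

d_p = d mod (p−1) = 703 mod 82 = 47; d_q = d mod (q−1) = 13.
m₁ = c^(d_p) mod p: c ≡ 27 (mod 83), and 27^47 mod 83 = 61.
m₂ = c^(d_q) mod q: c ≡ 26 (mod 31), and 26^13 mod 31 = 26.
h = q_inv·(m₁ − m₂) mod p = 75·(61 − 26) mod 83 = 52.
m = m₂ + h·q = 26 + 52·31 = 1638.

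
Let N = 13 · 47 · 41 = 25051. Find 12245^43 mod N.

Mod 13: 12245 ≡ 12; by Fermat, exponent reduces to 43 mod 12 = 7; 12^7 ≡ 12 (mod 13).
Mod 47: 12245 ≡ 25; 25^43 ≡ 9 (mod 47).
Mod 41: 12245 ≡ 27; by Fermat, exponent reduces to 43 mod 40 = 3; 27^3 ≡ 3 (mod 41).
Combine by CRT: x ≡ 12 (mod 13), x ≡ 9 (mod 47), x ≡ 3 (mod 41) ⇒ x ≡ 15378 (mod 25051).

15378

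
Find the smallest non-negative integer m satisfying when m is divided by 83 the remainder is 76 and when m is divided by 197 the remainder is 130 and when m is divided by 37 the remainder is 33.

The moduli are pairwise coprime; N = 83·197·37 = 604987.
N/83 = 7289; 7289 ≡ 68 (mod 83); 68·11 ≡ 1, so inverse 11.
N/197 = 3071; 3071 ≡ 116 (mod 197); 116·107 ≡ 1, so inverse 107.
N/37 = 16351; 16351 ≡ 34 (mod 37); 34·12 ≡ 1, so inverse 12.
m ≡ 76·7289·11 + 130·3071·107 + 33·16351·12 = 55286210.
55286210 mod 604987 = 232393.

232393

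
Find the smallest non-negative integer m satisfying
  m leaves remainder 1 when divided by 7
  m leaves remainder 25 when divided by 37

From m ≡ 1 (mod 7) write m = 1 + 7t. Substituting into m ≡ 25 (mod 37) gives 7t ≡ 24 (mod 37), and since 7⁻¹ ≡ 16 (mod 37), t ≡ 14. Hence m ≡ 1 + 7·14 = 99 (mod 259).

99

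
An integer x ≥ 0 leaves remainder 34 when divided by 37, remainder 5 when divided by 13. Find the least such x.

From x ≡ 34 (mod 37) write x = 34 + 37t. Substituting into x ≡ 5 (mod 13) gives 37t ≡ 10 (mod 13), and since 11⁻¹ ≡ 6 (mod 13), t ≡ 8. Hence x ≡ 34 + 37·8 = 330 (mod 481).

330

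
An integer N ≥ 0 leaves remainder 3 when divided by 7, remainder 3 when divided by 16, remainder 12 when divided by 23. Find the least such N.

2243

Combine the congruences pairwise.
From N ≡ 3 (mod 7) write N = 3 + 7t. Substituting into N ≡ 3 (mod 16) gives 7t ≡ 0 (mod 16), and since 7⁻¹ ≡ 7 (mod 16), t ≡ 0. Hence N ≡ 3 + 7·0 = 3 (mod 112).
From N ≡ 3 (mod 112) write N = 3 + 112t. Substituting into N ≡ 12 (mod 23) gives 112t ≡ 9 (mod 23), and since 20⁻¹ ≡ 15 (mod 23), t ≡ 20. Hence N ≡ 3 + 112·20 = 2243 (mod 2576).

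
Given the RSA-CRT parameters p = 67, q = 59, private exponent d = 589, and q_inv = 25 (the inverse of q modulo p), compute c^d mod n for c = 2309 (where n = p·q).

d_p = d mod (p−1) = 589 mod 66 = 61; d_q = d mod (q−1) = 9.
m₁ = c^(d_p) mod p: c ≡ 31 (mod 67), and 31^61 mod 67 = 46.
m₂ = c^(d_q) mod q: c ≡ 8 (mod 59), and 8^9 mod 59 = 44.
h = q_inv·(m₁ − m₂) mod p = 25·(46 − 44) mod 67 = 50.
m = m₂ + h·q = 44 + 50·59 = 2994.

2994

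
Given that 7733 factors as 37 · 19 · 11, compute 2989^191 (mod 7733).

4463

Mod 37: 2989 ≡ 29; by Fermat, exponent reduces to 191 mod 36 = 11; 29^11 ≡ 23 (mod 37).
Mod 19: 2989 ≡ 6; by Fermat, exponent reduces to 191 mod 18 = 11; 6^11 ≡ 17 (mod 19).
Mod 11: 2989 ≡ 8; by Fermat, exponent reduces to 191 mod 10 = 1; 8^1 ≡ 8 (mod 11).
Combine by CRT: x ≡ 23 (mod 37), x ≡ 17 (mod 19), x ≡ 8 (mod 11) ⇒ x ≡ 4463 (mod 7733).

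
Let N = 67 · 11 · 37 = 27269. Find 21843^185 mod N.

Mod 67: 21843 ≡ 1; by Fermat, exponent reduces to 185 mod 66 = 53; 1^53 ≡ 1 (mod 67).
Mod 11: 21843 ≡ 8; by Fermat, exponent reduces to 185 mod 10 = 5; 8^5 ≡ 10 (mod 11).
Mod 37: 21843 ≡ 13; by Fermat, exponent reduces to 185 mod 36 = 5; 13^5 ≡ 35 (mod 37).
Combine by CRT: x ≡ 1 (mod 67), x ≡ 10 (mod 11), x ≡ 35 (mod 37) ⇒ x ≡ 13133 (mod 27269).

13133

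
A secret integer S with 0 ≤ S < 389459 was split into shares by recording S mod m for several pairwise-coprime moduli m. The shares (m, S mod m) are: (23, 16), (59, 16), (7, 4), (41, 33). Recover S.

158785

The moduli are pairwise coprime; N = 23·59·7·41 = 389459.
N/23 = 16933; 16933 ≡ 5 (mod 23); 5·14 ≡ 1, so inverse 14.
N/59 = 6601; 6601 ≡ 52 (mod 59); 52·42 ≡ 1, so inverse 42.
N/7 = 55637; 55637 ≡ 1 (mod 7), inverse 1.
N/41 = 9499; 9499 ≡ 28 (mod 41); 28·22 ≡ 1, so inverse 22.
S ≡ 16·16933·14 + 16·6601·42 + 4·55637·1 + 33·9499·22 = 15347686.
15347686 mod 389459 = 158785.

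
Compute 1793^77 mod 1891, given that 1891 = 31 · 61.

Mod 31: 1793 ≡ 26; by Fermat, exponent reduces to 77 mod 30 = 17; 26^17 ≡ 6 (mod 31).
Mod 61: 1793 ≡ 24; by Fermat, exponent reduces to 77 mod 60 = 17; 24^17 ≡ 53 (mod 61).
Combine by CRT: x ≡ 6 (mod 31), x ≡ 53 (mod 61) ⇒ x ≡ 1029 (mod 1891).

1029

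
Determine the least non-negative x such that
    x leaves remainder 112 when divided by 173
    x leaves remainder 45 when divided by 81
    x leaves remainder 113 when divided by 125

From x ≡ 112 (mod 173) write x = 112 + 173t. Substituting into x ≡ 45 (mod 81) gives 173t ≡ 14 (mod 81), and since 11⁻¹ ≡ 59 (mod 81), t ≡ 16. Hence x ≡ 112 + 173·16 = 2880 (mod 14013).
From x ≡ 2880 (mod 14013) write x = 2880 + 14013t. Substituting into x ≡ 113 (mod 125) gives 14013t ≡ 108 (mod 125), and since 13⁻¹ ≡ 77 (mod 125), t ≡ 66. Hence x ≡ 2880 + 14013·66 = 927738 (mod 1751625).

927738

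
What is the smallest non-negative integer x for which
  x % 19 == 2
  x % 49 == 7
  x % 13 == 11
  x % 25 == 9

The moduli are pairwise coprime; N = 19·49·13·25 = 302575.
N/19 = 15925; 15925 ≡ 3 (mod 19); 3·13 ≡ 1, so inverse 13.
N/49 = 6175; 6175 ≡ 1 (mod 49), inverse 1.
N/13 = 23275; 23275 ≡ 5 (mod 13); 5·8 ≡ 1, so inverse 8.
N/25 = 12103; 12103 ≡ 3 (mod 25); 3·17 ≡ 1, so inverse 17.
x ≡ 2·15925·13 + 7·6175·1 + 11·23275·8 + 9·12103·17 = 4357234.
4357234 mod 302575 = 121184.

121184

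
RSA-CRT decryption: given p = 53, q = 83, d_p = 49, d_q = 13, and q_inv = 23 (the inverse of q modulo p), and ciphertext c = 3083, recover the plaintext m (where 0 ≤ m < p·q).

m₁ = c^(d_p) mod p: c ≡ 9 (mod 53), and 9^49 mod 53 = 4.
m₂ = c^(d_q) mod q: c ≡ 12 (mod 83), and 12^13 mod 83 = 23.
h = q_inv·(m₁ − m₂) mod p = 23·(4 − 23) mod 53 = 40.
m = m₂ + h·q = 23 + 40·83 = 3343.

3343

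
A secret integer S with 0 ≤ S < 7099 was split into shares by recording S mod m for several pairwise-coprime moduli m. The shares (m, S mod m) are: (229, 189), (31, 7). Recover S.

4998

Combine the congruences pairwise.
From S ≡ 189 (mod 229) write S = 189 + 229t. Substituting into S ≡ 7 (mod 31) gives 229t ≡ 4 (mod 31), and since 12⁻¹ ≡ 13 (mod 31), t ≡ 21. Hence S ≡ 189 + 229·21 = 4998 (mod 7099).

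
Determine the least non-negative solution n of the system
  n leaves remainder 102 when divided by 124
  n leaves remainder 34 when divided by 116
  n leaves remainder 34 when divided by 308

151878

gcd(124, 116) = 4 and 4 | (34 − 102), so the pair is consistent; merging gives n ≡ 846 (mod 3596), where 3596 = lcm(124, 116).
gcd(3596, 308) = 4 and 4 | (34 − 846), so the pair is consistent; merging gives n ≡ 151878 (mod 276892), where 276892 = lcm(3596, 308).
The solution is unique modulo lcm(124, 116, 308) = 276892.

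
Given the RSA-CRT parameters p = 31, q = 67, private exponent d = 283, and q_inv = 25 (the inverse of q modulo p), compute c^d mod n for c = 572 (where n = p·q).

741

d_p = d mod (p−1) = 283 mod 30 = 13; d_q = d mod (q−1) = 19.
m₁ = c^(d_p) mod p: c ≡ 14 (mod 31), and 14^13 mod 31 = 28.
m₂ = c^(d_q) mod q: c ≡ 36 (mod 67), and 36^19 mod 67 = 4.
h = q_inv·(m₁ − m₂) mod p = 25·(28 − 4) mod 31 = 11.
m = m₂ + h·q = 4 + 11·67 = 741.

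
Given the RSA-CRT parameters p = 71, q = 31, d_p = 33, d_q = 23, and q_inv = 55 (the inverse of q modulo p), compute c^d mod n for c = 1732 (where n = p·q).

m₁ = c^(d_p) mod p: c ≡ 28 (mod 71), and 28^33 mod 71 = 47.
m₂ = c^(d_q) mod q: c ≡ 27 (mod 31), and 27^23 mod 31 = 29.
h = q_inv·(m₁ − m₂) mod p = 55·(47 − 29) mod 71 = 67.
m = m₂ + h·q = 29 + 67·31 = 2106.

2106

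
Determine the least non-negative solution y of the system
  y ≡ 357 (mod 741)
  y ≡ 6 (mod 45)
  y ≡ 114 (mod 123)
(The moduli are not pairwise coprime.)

396051

gcd(741, 45) = 3 and 3 | (6 − 357), so the pair is consistent; merging gives y ≡ 7026 (mod 11115), where 11115 = lcm(741, 45).
gcd(11115, 123) = 3 and 3 | (114 − 7026), so the pair is consistent; merging gives y ≡ 396051 (mod 455715), where 455715 = lcm(11115, 123).
The solution is unique modulo lcm(741, 45, 123) = 455715.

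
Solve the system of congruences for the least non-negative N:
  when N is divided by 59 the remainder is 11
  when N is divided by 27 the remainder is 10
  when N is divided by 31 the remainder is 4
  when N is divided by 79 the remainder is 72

The moduli are pairwise coprime; M = 59·27·31·79 = 3901257.
M/59 = 66123; 66123 ≡ 43 (mod 59); 43·11 ≡ 1, so inverse 11.
M/27 = 144491; 144491 ≡ 14 (mod 27); 14·2 ≡ 1, so inverse 2.
M/31 = 125847; 125847 ≡ 18 (mod 31); 18·19 ≡ 1, so inverse 19.
M/79 = 49383; 49383 ≡ 8 (mod 79); 8·10 ≡ 1, so inverse 10.
N ≡ 11·66123·11 + 10·144491·2 + 4·125847·19 + 72·49383·10 = 56010835.
56010835 mod 3901257 = 1393237.

1393237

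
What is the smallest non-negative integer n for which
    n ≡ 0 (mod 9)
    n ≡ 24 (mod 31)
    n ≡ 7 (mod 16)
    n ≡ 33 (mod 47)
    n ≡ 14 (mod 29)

3968055

From n ≡ 0 (mod 9) write n = 0 + 9t. Substituting into n ≡ 24 (mod 31) gives 9t ≡ 24 (mod 31), and since 9⁻¹ ≡ 7 (mod 31), t ≡ 13. Hence n ≡ 0 + 9·13 = 117 (mod 279).
From n ≡ 117 (mod 279) write n = 117 + 279t. Substituting into n ≡ 7 (mod 16) gives 279t ≡ 2 (mod 16), and since 7⁻¹ ≡ 7 (mod 16), t ≡ 14. Hence n ≡ 117 + 279·14 = 4023 (mod 4464).
From n ≡ 4023 (mod 4464) write n = 4023 + 4464t. Substituting into n ≡ 33 (mod 47) gives 4464t ≡ 5 (mod 47), and since 46⁻¹ ≡ 46 (mod 47), t ≡ 42. Hence n ≡ 4023 + 4464·42 = 191511 (mod 209808).
From n ≡ 191511 (mod 209808) write n = 191511 + 209808t. Substituting into n ≡ 14 (mod 29) gives 209808t ≡ 19 (mod 29), and since 22⁻¹ ≡ 4 (mod 29), t ≡ 18. Hence n ≡ 191511 + 209808·18 = 3968055 (mod 6084432).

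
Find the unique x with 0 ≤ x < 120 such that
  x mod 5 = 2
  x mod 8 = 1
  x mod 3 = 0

57

From x ≡ 2 (mod 5) write x = 2 + 5t. Substituting into x ≡ 1 (mod 8) gives 5t ≡ 7 (mod 8), and since 5⁻¹ ≡ 5 (mod 8), t ≡ 3. Hence x ≡ 2 + 5·3 = 17 (mod 40).
From x ≡ 17 (mod 40) write x = 17 + 40t. Substituting into x ≡ 0 (mod 3) gives 40t ≡ 1 (mod 3), and since 1⁻¹ ≡ 1 (mod 3), t ≡ 1. Hence x ≡ 17 + 40·1 = 57 (mod 120).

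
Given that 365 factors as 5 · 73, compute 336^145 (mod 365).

Mod 5: 336 ≡ 1; by Fermat, exponent reduces to 145 mod 4 = 1; 1^1 ≡ 1 (mod 5).
Mod 73: 336 ≡ 44; by Fermat, exponent reduces to 145 mod 72 = 1; 44^1 ≡ 44 (mod 73).
Combine by CRT: x ≡ 1 (mod 5), x ≡ 44 (mod 73) ⇒ x ≡ 336 (mod 365).

336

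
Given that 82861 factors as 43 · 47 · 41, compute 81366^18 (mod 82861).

7744

Mod 43: 81366 ≡ 10; 10^18 ≡ 4 (mod 43).
Mod 47: 81366 ≡ 9; 9^18 ≡ 36 (mod 47).
Mod 41: 81366 ≡ 22; 22^18 ≡ 36 (mod 41).
Combine by CRT: x ≡ 4 (mod 43), x ≡ 36 (mod 47), x ≡ 36 (mod 41) ⇒ x ≡ 7744 (mod 82861).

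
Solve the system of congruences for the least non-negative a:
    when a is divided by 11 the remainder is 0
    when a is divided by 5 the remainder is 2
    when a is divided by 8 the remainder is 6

22

From a ≡ 0 (mod 11) write a = 0 + 11t. Substituting into a ≡ 2 (mod 5) gives 11t ≡ 2 (mod 5), and since 1⁻¹ ≡ 1 (mod 5), t ≡ 2. Hence a ≡ 0 + 11·2 = 22 (mod 55).
From a ≡ 22 (mod 55) write a = 22 + 55t. Substituting into a ≡ 6 (mod 8) gives 55t ≡ 0 (mod 8), and since 7⁻¹ ≡ 7 (mod 8), t ≡ 0. Hence a ≡ 22 + 55·0 = 22 (mod 440).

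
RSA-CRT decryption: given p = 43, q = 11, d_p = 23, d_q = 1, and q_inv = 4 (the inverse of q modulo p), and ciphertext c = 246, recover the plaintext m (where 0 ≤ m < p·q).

15

m₁ = c^(d_p) mod p: c ≡ 31 (mod 43), and 31^23 mod 43 = 15.
m₂ = c^(d_q) mod q: c ≡ 4 (mod 11), and 4^1 mod 11 = 4.
h = q_inv·(m₁ − m₂) mod p = 4·(15 − 4) mod 43 = 1.
m = m₂ + h·q = 4 + 1·11 = 15.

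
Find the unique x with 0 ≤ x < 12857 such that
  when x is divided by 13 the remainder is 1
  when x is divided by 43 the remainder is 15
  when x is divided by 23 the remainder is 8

11324

The moduli are pairwise coprime; N = 13·43·23 = 12857.
N/13 = 989; 989 ≡ 1 (mod 13), inverse 1.
N/43 = 299; 299 ≡ 41 (mod 43); 41·21 ≡ 1, so inverse 21.
N/23 = 559; 559 ≡ 7 (mod 23); 7·10 ≡ 1, so inverse 10.
x ≡ 1·989·1 + 15·299·21 + 8·559·10 = 139894.
139894 mod 12857 = 11324.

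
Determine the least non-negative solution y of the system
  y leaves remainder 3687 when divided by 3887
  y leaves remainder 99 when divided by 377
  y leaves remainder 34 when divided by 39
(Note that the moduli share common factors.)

gcd(3887, 377) = 13 and 13 | (99 − 3687), so the pair is consistent; merging gives y ≡ 34783 (mod 112723), where 112723 = lcm(3887, 377).
gcd(112723, 39) = 13 and 13 | (34 − 34783), so the pair is consistent; merging gives y ≡ 34783 (mod 338169), where 338169 = lcm(112723, 39).
The solution is unique modulo lcm(3887, 377, 39) = 338169.

34783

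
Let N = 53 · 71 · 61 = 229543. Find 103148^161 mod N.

Mod 53: 103148 ≡ 10; by Fermat, exponent reduces to 161 mod 52 = 5; 10^5 ≡ 42 (mod 53).
Mod 71: 103148 ≡ 56; by Fermat, exponent reduces to 161 mod 70 = 21; 56^21 ≡ 17 (mod 71).
Mod 61: 103148 ≡ 58; by Fermat, exponent reduces to 161 mod 60 = 41; 58^41 ≡ 58 (mod 61).
Combine by CRT: x ≡ 42 (mod 53), x ≡ 17 (mod 71), x ≡ 58 (mod 61) ⇒ x ≡ 12868 (mod 229543).

12868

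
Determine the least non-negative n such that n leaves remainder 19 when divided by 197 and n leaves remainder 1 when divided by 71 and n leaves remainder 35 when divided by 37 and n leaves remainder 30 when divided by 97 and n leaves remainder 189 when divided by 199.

From n ≡ 19 (mod 197) write n = 19 + 197t. Substituting into n ≡ 1 (mod 71) gives 197t ≡ 53 (mod 71), and since 55⁻¹ ≡ 31 (mod 71), t ≡ 10. Hence n ≡ 19 + 197·10 = 1989 (mod 13987).
From n ≡ 1989 (mod 13987) write n = 1989 + 13987t. Substituting into n ≡ 35 (mod 37) gives 13987t ≡ 7 (mod 37), and since 1⁻¹ ≡ 1 (mod 37), t ≡ 7. Hence n ≡ 1989 + 13987·7 = 99898 (mod 517519).
From n ≡ 99898 (mod 517519) write n = 99898 + 517519t. Substituting into n ≡ 30 (mod 97) gives 517519t ≡ 42 (mod 97), and since 24⁻¹ ≡ 93 (mod 97), t ≡ 26. Hence n ≡ 99898 + 517519·26 = 13555392 (mod 50199343).
From n ≡ 13555392 (mod 50199343) write n = 13555392 + 50199343t. Substituting into n ≡ 189 (mod 199) gives 50199343t ≡ 80 (mod 199), and since 1⁻¹ ≡ 1 (mod 199), t ≡ 80. Hence n ≡ 13555392 + 50199343·80 = 4029502832 (mod 9989669257).

4029502832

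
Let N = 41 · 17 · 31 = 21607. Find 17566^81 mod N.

Mod 41: 17566 ≡ 18; by Fermat, exponent reduces to 81 mod 40 = 1; 18^1 ≡ 18 (mod 41).
Mod 17: 17566 ≡ 5; by Fermat, exponent reduces to 81 mod 16 = 1; 5^1 ≡ 5 (mod 17).
Mod 31: 17566 ≡ 20; by Fermat, exponent reduces to 81 mod 30 = 21; 20^21 ≡ 4 (mod 31).
Combine by CRT: x ≡ 18 (mod 41), x ≡ 5 (mod 17), x ≡ 4 (mod 31) ⇒ x ≡ 18263 (mod 21607).

18263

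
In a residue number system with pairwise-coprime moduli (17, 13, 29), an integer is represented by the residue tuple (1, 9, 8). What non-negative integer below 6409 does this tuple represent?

2908

The moduli are pairwise coprime; N = 17·13·29 = 6409.
N/17 = 377; 377 ≡ 3 (mod 17); 3·6 ≡ 1, so inverse 6.
N/13 = 493; 493 ≡ 12 (mod 13); 12·12 ≡ 1, so inverse 12.
N/29 = 221; 221 ≡ 18 (mod 29); 18·21 ≡ 1, so inverse 21.
x ≡ 1·377·6 + 9·493·12 + 8·221·21 = 92634.
92634 mod 6409 = 2908.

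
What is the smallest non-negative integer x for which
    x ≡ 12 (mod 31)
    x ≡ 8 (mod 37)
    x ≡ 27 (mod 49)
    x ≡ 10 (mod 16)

The moduli are pairwise coprime; N = 31·37·49·16 = 899248.
N/31 = 29008; 29008 ≡ 23 (mod 31); 23·27 ≡ 1, so inverse 27.
N/37 = 24304; 24304 ≡ 32 (mod 37); 32·22 ≡ 1, so inverse 22.
N/49 = 18352; 18352 ≡ 26 (mod 49); 26·17 ≡ 1, so inverse 17.
N/16 = 56203; 56203 ≡ 11 (mod 16); 11·3 ≡ 1, so inverse 3.
x ≡ 12·29008·27 + 8·24304·22 + 27·18352·17 + 10·56203·3 = 23785754.
23785754 mod 899248 = 405306.

405306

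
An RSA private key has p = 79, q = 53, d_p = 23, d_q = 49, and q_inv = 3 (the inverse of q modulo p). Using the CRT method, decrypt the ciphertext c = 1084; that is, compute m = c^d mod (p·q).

m₁ = c^(d_p) mod p: c ≡ 57 (mod 79), and 57^23 mod 79 = 14.
m₂ = c^(d_q) mod q: c ≡ 24 (mod 53), and 24^49 mod 53 = 47.
h = q_inv·(m₁ − m₂) mod p = 3·(14 − 47) mod 79 = 59.
m = m₂ + h·q = 47 + 59·53 = 3174.

3174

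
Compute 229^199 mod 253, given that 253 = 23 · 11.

137

Mod 23: 229 ≡ 22; by Fermat, exponent reduces to 199 mod 22 = 1; 22^1 ≡ 22 (mod 23).
Mod 11: 229 ≡ 9; by Fermat, exponent reduces to 199 mod 10 = 9; 9^9 ≡ 5 (mod 11).
Combine by CRT: x ≡ 22 (mod 23), x ≡ 5 (mod 11) ⇒ x ≡ 137 (mod 253).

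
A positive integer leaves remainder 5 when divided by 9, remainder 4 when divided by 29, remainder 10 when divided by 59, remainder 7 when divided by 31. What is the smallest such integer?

73229

The moduli are pairwise coprime; M = 9·29·59·31 = 477369.
M/9 = 53041; 53041 ≡ 4 (mod 9); 4·7 ≡ 1, so inverse 7.
M/29 = 16461; 16461 ≡ 18 (mod 29); 18·21 ≡ 1, so inverse 21.
M/59 = 8091; 8091 ≡ 8 (mod 59); 8·37 ≡ 1, so inverse 37.
M/31 = 15399; 15399 ≡ 23 (mod 31); 23·27 ≡ 1, so inverse 27.
N ≡ 5·53041·7 + 4·16461·21 + 10·8091·37 + 7·15399·27 = 9143240.
9143240 mod 477369 = 73229.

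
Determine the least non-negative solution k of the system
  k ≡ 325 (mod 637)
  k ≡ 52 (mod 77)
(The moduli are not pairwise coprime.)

gcd(637, 77) = 7 and 7 | (52 − 325), so the pair is consistent; merging gives k ≡ 6058 (mod 7007), where 7007 = lcm(637, 77).
The solution is unique modulo lcm(637, 77) = 7007.

6058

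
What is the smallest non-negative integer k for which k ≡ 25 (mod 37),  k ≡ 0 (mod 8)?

136

Combine the congruences pairwise.
From k ≡ 25 (mod 37) write k = 25 + 37t. Substituting into k ≡ 0 (mod 8) gives 37t ≡ 7 (mod 8), and since 5⁻¹ ≡ 5 (mod 8), t ≡ 3. Hence k ≡ 25 + 37·3 = 136 (mod 296).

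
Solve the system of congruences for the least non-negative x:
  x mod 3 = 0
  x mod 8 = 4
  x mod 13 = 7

228

Combine the congruences pairwise.
From x ≡ 0 (mod 3) write x = 0 + 3t. Substituting into x ≡ 4 (mod 8) gives 3t ≡ 4 (mod 8), and since 3⁻¹ ≡ 3 (mod 8), t ≡ 4. Hence x ≡ 0 + 3·4 = 12 (mod 24).
From x ≡ 12 (mod 24) write x = 12 + 24t. Substituting into x ≡ 7 (mod 13) gives 24t ≡ 8 (mod 13), and since 11⁻¹ ≡ 6 (mod 13), t ≡ 9. Hence x ≡ 12 + 24·9 = 228 (mod 312).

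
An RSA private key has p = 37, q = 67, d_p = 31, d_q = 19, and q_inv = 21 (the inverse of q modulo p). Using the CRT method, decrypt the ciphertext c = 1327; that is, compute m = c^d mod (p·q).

1826

m₁ = c^(d_p) mod p: c ≡ 32 (mod 37), and 32^31 mod 37 = 13.
m₂ = c^(d_q) mod q: c ≡ 54 (mod 67), and 54^19 mod 67 = 17.
h = q_inv·(m₁ − m₂) mod p = 21·(13 − 17) mod 37 = 27.
m = m₂ + h·q = 17 + 27·67 = 1826.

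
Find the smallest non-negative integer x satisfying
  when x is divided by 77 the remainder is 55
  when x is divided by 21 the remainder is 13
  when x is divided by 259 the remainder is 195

gcd(77, 21) = 7 and 7 | (13 − 55), so the pair is consistent; merging gives x ≡ 55 (mod 231), where 231 = lcm(77, 21).
gcd(231, 259) = 7 and 7 | (195 − 55), so the pair is consistent; merging gives x ≡ 7447 (mod 8547), where 8547 = lcm(231, 259).
The solution is unique modulo lcm(77, 21, 259) = 8547.

7447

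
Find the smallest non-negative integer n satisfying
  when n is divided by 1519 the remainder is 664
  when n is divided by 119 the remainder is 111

11297

gcd(1519, 119) = 7 and 7 | (111 − 664), so the pair is consistent; merging gives n ≡ 11297 (mod 25823), where 25823 = lcm(1519, 119).
The solution is unique modulo lcm(1519, 119) = 25823.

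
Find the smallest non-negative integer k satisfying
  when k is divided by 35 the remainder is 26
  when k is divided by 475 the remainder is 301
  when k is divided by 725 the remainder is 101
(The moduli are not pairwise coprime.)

gcd(35, 475) = 5 and 5 | (301 − 26), so the pair is consistent; merging gives k ≡ 1251 (mod 3325), where 3325 = lcm(35, 475).
gcd(3325, 725) = 25 and 25 | (101 − 1251), so the pair is consistent; merging gives k ≡ 94351 (mod 96425), where 96425 = lcm(3325, 725).
The solution is unique modulo lcm(35, 475, 725) = 96425.

94351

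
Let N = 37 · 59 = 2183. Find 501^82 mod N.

1915

Mod 37: 501 ≡ 20; by Fermat, exponent reduces to 82 mod 36 = 10; 20^10 ≡ 28 (mod 37).
Mod 59: 501 ≡ 29; by Fermat, exponent reduces to 82 mod 58 = 24; 29^24 ≡ 27 (mod 59).
Combine by CRT: x ≡ 28 (mod 37), x ≡ 27 (mod 59) ⇒ x ≡ 1915 (mod 2183).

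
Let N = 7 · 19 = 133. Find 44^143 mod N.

130

Mod 7: 44 ≡ 2; by Fermat, exponent reduces to 143 mod 6 = 5; 2^5 ≡ 4 (mod 7).
Mod 19: 44 ≡ 6; by Fermat, exponent reduces to 143 mod 18 = 17; 6^17 ≡ 16 (mod 19).
Combine by CRT: x ≡ 4 (mod 7), x ≡ 16 (mod 19) ⇒ x ≡ 130 (mod 133).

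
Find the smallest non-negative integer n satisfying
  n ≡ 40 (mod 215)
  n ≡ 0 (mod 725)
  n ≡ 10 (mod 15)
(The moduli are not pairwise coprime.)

47125

gcd(215, 725) = 5 and 5 | (0 − 40), so the pair is consistent; merging gives n ≡ 15950 (mod 31175), where 31175 = lcm(215, 725).
gcd(31175, 15) = 5 and 5 | (10 − 15950), so the pair is consistent; merging gives n ≡ 47125 (mod 93525), where 93525 = lcm(31175, 15).
The solution is unique modulo lcm(215, 725, 15) = 93525.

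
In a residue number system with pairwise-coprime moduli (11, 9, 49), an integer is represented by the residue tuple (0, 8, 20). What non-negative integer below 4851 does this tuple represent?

Combine the congruences pairwise.
From x ≡ 0 (mod 11) write x = 0 + 11t. Substituting into x ≡ 8 (mod 9) gives 11t ≡ 8 (mod 9), and since 2⁻¹ ≡ 5 (mod 9), t ≡ 4. Hence x ≡ 0 + 11·4 = 44 (mod 99).
From x ≡ 44 (mod 99) write x = 44 + 99t. Substituting into x ≡ 20 (mod 49) gives 99t ≡ 25 (mod 49), and since 1⁻¹ ≡ 1 (mod 49), t ≡ 25. Hence x ≡ 44 + 99·25 = 2519 (mod 4851).

2519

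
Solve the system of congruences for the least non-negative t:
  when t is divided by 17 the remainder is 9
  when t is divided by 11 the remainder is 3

179

From t ≡ 9 (mod 17) write t = 9 + 17s. Substituting into t ≡ 3 (mod 11) gives 17s ≡ 5 (mod 11), and since 6⁻¹ ≡ 2 (mod 11), s ≡ 10. Hence t ≡ 9 + 17·10 = 179 (mod 187).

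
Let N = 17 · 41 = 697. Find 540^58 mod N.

Mod 17: 540 ≡ 13; by Fermat, exponent reduces to 58 mod 16 = 10; 13^10 ≡ 16 (mod 17).
Mod 41: 540 ≡ 7; by Fermat, exponent reduces to 58 mod 40 = 18; 7^18 ≡ 5 (mod 41).
Combine by CRT: x ≡ 16 (mod 17), x ≡ 5 (mod 41) ⇒ x ≡ 169 (mod 697).

169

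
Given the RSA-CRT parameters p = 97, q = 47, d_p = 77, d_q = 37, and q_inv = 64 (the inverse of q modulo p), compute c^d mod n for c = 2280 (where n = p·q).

m₁ = c^(d_p) mod p: c ≡ 49 (mod 97), and 49^77 mod 97 = 3.
m₂ = c^(d_q) mod q: c ≡ 24 (mod 47), and 24^37 mod 47 = 42.
h = q_inv·(m₁ − m₂) mod p = 64·(3 − 42) mod 97 = 26.
m = m₂ + h·q = 42 + 26·47 = 1264.

1264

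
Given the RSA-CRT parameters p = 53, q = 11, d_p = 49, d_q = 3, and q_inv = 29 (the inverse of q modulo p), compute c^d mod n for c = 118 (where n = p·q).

270

m₁ = c^(d_p) mod p: c ≡ 12 (mod 53), and 12^49 mod 53 = 5.
m₂ = c^(d_q) mod q: c ≡ 8 (mod 11), and 8^3 mod 11 = 6.
h = q_inv·(m₁ − m₂) mod p = 29·(5 − 6) mod 53 = 24.
m = m₂ + h·q = 6 + 24·11 = 270.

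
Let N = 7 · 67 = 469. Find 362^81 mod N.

405

Mod 7: 362 ≡ 5; by Fermat, exponent reduces to 81 mod 6 = 3; 5^3 ≡ 6 (mod 7).
Mod 67: 362 ≡ 27; by Fermat, exponent reduces to 81 mod 66 = 15; 27^15 ≡ 3 (mod 67).
Combine by CRT: x ≡ 6 (mod 7), x ≡ 3 (mod 67) ⇒ x ≡ 405 (mod 469).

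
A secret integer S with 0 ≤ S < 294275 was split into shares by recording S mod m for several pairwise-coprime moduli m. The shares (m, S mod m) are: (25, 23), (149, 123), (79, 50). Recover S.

From S ≡ 23 (mod 25) write S = 23 + 25t. Substituting into S ≡ 123 (mod 149) gives 25t ≡ 100 (mod 149), and since 25⁻¹ ≡ 6 (mod 149), t ≡ 4. Hence S ≡ 23 + 25·4 = 123 (mod 3725).
From S ≡ 123 (mod 3725) write S = 123 + 3725t. Substituting into S ≡ 50 (mod 79) gives 3725t ≡ 6 (mod 79), and since 12⁻¹ ≡ 33 (mod 79), t ≡ 40. Hence S ≡ 123 + 3725·40 = 149123 (mod 294275).

149123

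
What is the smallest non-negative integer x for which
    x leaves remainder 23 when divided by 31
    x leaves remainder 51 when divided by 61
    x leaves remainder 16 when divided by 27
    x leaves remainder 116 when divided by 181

From x ≡ 23 (mod 31) write x = 23 + 31t. Substituting into x ≡ 51 (mod 61) gives 31t ≡ 28 (mod 61), and since 31⁻¹ ≡ 2 (mod 61), t ≡ 56. Hence x ≡ 23 + 31·56 = 1759 (mod 1891).
From x ≡ 1759 (mod 1891) write x = 1759 + 1891t. Substituting into x ≡ 16 (mod 27) gives 1891t ≡ 12 (mod 27), and since 1⁻¹ ≡ 1 (mod 27), t ≡ 12. Hence x ≡ 1759 + 1891·12 = 24451 (mod 51057).
From x ≡ 24451 (mod 51057) write x = 24451 + 51057t. Substituting into x ≡ 116 (mod 181) gives 51057t ≡ 100 (mod 181), and since 15⁻¹ ≡ 169 (mod 181), t ≡ 67. Hence x ≡ 24451 + 51057·67 = 3445270 (mod 9241317).

3445270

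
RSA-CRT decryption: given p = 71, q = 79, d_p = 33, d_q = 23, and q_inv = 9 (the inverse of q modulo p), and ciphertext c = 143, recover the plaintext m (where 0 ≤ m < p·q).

m₁ = c^(d_p) mod p: c ≡ 1 (mod 71), and 1^33 mod 71 = 1.
m₂ = c^(d_q) mod q: c ≡ 64 (mod 79), and 64^23 mod 79 = 18.
h = q_inv·(m₁ − m₂) mod p = 9·(1 − 18) mod 71 = 60.
m = m₂ + h·q = 18 + 60·79 = 4758.

4758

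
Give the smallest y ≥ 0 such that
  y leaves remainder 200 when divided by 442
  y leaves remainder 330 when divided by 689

8598

gcd(442, 689) = 13 and 13 | (330 − 200), so the pair is consistent; merging gives y ≡ 8598 (mod 23426), where 23426 = lcm(442, 689).
The solution is unique modulo lcm(442, 689) = 23426.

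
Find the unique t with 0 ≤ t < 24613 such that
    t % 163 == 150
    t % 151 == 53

From t ≡ 150 (mod 163) write t = 150 + 163s. Substituting into t ≡ 53 (mod 151) gives 163s ≡ 54 (mod 151), and since 12⁻¹ ≡ 63 (mod 151), s ≡ 80. Hence t ≡ 150 + 163·80 = 13190 (mod 24613).

13190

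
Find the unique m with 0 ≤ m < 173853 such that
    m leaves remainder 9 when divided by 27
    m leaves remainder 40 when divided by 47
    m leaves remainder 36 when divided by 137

147996

From m ≡ 9 (mod 27) write m = 9 + 27t. Substituting into m ≡ 40 (mod 47) gives 27t ≡ 31 (mod 47), and since 27⁻¹ ≡ 7 (mod 47), t ≡ 29. Hence m ≡ 9 + 27·29 = 792 (mod 1269).
From m ≡ 792 (mod 1269) write m = 792 + 1269t. Substituting into m ≡ 36 (mod 137) gives 1269t ≡ 66 (mod 137), and since 36⁻¹ ≡ 118 (mod 137), t ≡ 116. Hence m ≡ 792 + 1269·116 = 147996 (mod 173853).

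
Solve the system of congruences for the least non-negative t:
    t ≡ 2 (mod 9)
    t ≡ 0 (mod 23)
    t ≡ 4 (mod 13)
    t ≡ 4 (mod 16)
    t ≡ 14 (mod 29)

The moduli are pairwise coprime; N = 9·23·13·16·29 = 1248624.
N/9 = 138736; 138736 ≡ 1 (mod 9), inverse 1.
N/23 = 54288; 54288 ≡ 8 (mod 23); 8·3 ≡ 1, so inverse 3.
N/13 = 96048; 96048 ≡ 4 (mod 13); 4·10 ≡ 1, so inverse 10.
N/16 = 78039; 78039 ≡ 7 (mod 16); 7·7 ≡ 1, so inverse 7.
N/29 = 43056; 43056 ≡ 20 (mod 29); 20·16 ≡ 1, so inverse 16.
t ≡ 2·138736·1 + 0·54288·3 + 4·96048·10 + 4·78039·7 + 14·43056·16 = 15949028.
15949028 mod 1248624 = 965540.

965540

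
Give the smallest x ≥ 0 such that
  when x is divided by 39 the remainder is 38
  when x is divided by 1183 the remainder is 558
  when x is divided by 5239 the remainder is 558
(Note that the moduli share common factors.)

gcd(39, 1183) = 13 and 13 | (558 − 38), so the pair is consistent; merging gives x ≡ 2924 (mod 3549), where 3549 = lcm(39, 1183).
gcd(3549, 5239) = 169 and 169 | (558 − 2924), so the pair is consistent; merging gives x ≡ 73904 (mod 110019), where 110019 = lcm(3549, 5239).
The solution is unique modulo lcm(39, 1183, 5239) = 110019.

73904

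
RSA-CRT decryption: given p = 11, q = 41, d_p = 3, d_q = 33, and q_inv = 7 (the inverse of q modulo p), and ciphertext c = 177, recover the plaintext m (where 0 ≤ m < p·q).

276

m₁ = c^(d_p) mod p: c ≡ 1 (mod 11), and 1^3 mod 11 = 1.
m₂ = c^(d_q) mod q: c ≡ 13 (mod 41), and 13^33 mod 41 = 30.
h = q_inv·(m₁ − m₂) mod p = 7·(1 − 30) mod 11 = 6.
m = m₂ + h·q = 30 + 6·41 = 276.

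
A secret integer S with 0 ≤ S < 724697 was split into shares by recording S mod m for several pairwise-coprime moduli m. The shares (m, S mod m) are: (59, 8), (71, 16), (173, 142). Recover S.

The moduli are pairwise coprime; N = 59·71·173 = 724697.
N/59 = 12283; 12283 ≡ 11 (mod 59); 11·43 ≡ 1, so inverse 43.
N/71 = 10207; 10207 ≡ 54 (mod 71); 54·25 ≡ 1, so inverse 25.
N/173 = 4189; 4189 ≡ 37 (mod 173); 37·159 ≡ 1, so inverse 159.
S ≡ 8·12283·43 + 16·10207·25 + 142·4189·159 = 102887394.
102887394 mod 724697 = 705117.

705117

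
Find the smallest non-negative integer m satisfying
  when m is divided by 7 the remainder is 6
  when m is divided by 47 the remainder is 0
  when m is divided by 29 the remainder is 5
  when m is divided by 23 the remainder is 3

Combine the congruences pairwise.
From m ≡ 6 (mod 7) write m = 6 + 7t. Substituting into m ≡ 0 (mod 47) gives 7t ≡ 41 (mod 47), and since 7⁻¹ ≡ 27 (mod 47), t ≡ 26. Hence m ≡ 6 + 7·26 = 188 (mod 329).
From m ≡ 188 (mod 329) write m = 188 + 329t. Substituting into m ≡ 5 (mod 29) gives 329t ≡ 20 (mod 29), and since 10⁻¹ ≡ 3 (mod 29), t ≡ 2. Hence m ≡ 188 + 329·2 = 846 (mod 9541).
From m ≡ 846 (mod 9541) write m = 846 + 9541t. Substituting into m ≡ 3 (mod 23) gives 9541t ≡ 8 (mod 23), and since 19⁻¹ ≡ 17 (mod 23), t ≡ 21. Hence m ≡ 846 + 9541·21 = 201207 (mod 219443).

201207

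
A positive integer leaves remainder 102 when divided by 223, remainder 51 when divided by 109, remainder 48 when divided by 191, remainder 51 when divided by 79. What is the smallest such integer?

The moduli are pairwise coprime; N = 223·109·191·79 = 366768323.
N/223 = 1644701; 1644701 ≡ 76 (mod 223); 76·179 ≡ 1, so inverse 179.
N/109 = 3364847; 3364847 ≡ 17 (mod 109); 17·77 ≡ 1, so inverse 77.
N/191 = 1920253; 1920253 ≡ 130 (mod 191); 130·72 ≡ 1, so inverse 72.
N/79 = 4642637; 4642637 ≡ 44 (mod 79); 44·9 ≡ 1, so inverse 9.
t ≡ 102·1644701·179 + 51·3364847·77 + 48·1920253·72 + 51·4642637·9 = 52010069778.
52010069778 mod 366768323 = 295736235.

295736235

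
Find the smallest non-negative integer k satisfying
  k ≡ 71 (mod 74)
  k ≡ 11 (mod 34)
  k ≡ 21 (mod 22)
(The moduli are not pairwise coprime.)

gcd(74, 34) = 2 and 2 | (11 − 71), so the pair is consistent; merging gives k ≡ 589 (mod 1258), where 1258 = lcm(74, 34).
gcd(1258, 22) = 2 and 2 | (21 − 589), so the pair is consistent; merging gives k ≡ 1847 (mod 13838), where 13838 = lcm(1258, 22).
The solution is unique modulo lcm(74, 34, 22) = 13838.

1847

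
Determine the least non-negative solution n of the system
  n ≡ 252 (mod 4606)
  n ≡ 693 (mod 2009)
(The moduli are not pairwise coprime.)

Combine the congruences pairwise.
gcd(4606, 2009) = 49 and 49 | (693 − 252), so the pair is consistent; merging gives n ≡ 50918 (mod 188846), where 188846 = lcm(4606, 2009).
The solution is unique modulo lcm(4606, 2009) = 188846.

50918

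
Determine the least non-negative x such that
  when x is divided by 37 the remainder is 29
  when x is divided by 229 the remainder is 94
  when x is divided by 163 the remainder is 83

The moduli are pairwise coprime; N = 37·229·163 = 1381099.
N/37 = 37327; 37327 ≡ 31 (mod 37); 31·6 ≡ 1, so inverse 6.
N/229 = 6031; 6031 ≡ 77 (mod 229); 77·116 ≡ 1, so inverse 116.
N/163 = 8473; 8473 ≡ 160 (mod 163); 160·54 ≡ 1, so inverse 54.
x ≡ 29·37327·6 + 94·6031·116 + 83·8473·54 = 110232908.
110232908 mod 1381099 = 1126087.

1126087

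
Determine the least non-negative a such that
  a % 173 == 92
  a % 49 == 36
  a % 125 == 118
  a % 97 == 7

Combine the congruences pairwise.
From a ≡ 92 (mod 173) write a = 92 + 173t. Substituting into a ≡ 36 (mod 49) gives 173t ≡ 42 (mod 49), and since 26⁻¹ ≡ 17 (mod 49), t ≡ 28. Hence a ≡ 92 + 173·28 = 4936 (mod 8477).
From a ≡ 4936 (mod 8477) write a = 4936 + 8477t. Substituting into a ≡ 118 (mod 125) gives 8477t ≡ 57 (mod 125), and since 102⁻¹ ≡ 38 (mod 125), t ≡ 41. Hence a ≡ 4936 + 8477·41 = 352493 (mod 1059625).
From a ≡ 352493 (mod 1059625) write a = 352493 + 1059625t. Substituting into a ≡ 7 (mod 97) gives 1059625t ≡ 12 (mod 97), and since 94⁻¹ ≡ 32 (mod 97), t ≡ 93. Hence a ≡ 352493 + 1059625·93 = 98897618 (mod 102783625).

98897618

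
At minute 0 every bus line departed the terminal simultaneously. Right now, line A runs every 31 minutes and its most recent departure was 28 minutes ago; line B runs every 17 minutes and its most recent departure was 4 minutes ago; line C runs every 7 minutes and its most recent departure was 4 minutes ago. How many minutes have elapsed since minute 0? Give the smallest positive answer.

Combine the congruences pairwise.
From t ≡ 28 (mod 31) write t = 28 + 31s. Substituting into t ≡ 4 (mod 17) gives 31s ≡ 10 (mod 17), and since 14⁻¹ ≡ 11 (mod 17), s ≡ 8. Hence t ≡ 28 + 31·8 = 276 (mod 527).
From t ≡ 276 (mod 527) write t = 276 + 527s. Substituting into t ≡ 4 (mod 7) gives 527s ≡ 1 (mod 7), and since 2⁻¹ ≡ 4 (mod 7), s ≡ 4. Hence t ≡ 276 + 527·4 = 2384 (mod 3689).

2384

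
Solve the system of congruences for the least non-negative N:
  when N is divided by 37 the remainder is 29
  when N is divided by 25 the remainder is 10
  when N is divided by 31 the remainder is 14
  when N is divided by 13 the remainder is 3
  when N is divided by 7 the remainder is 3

The moduli are pairwise coprime; M = 37·25·31·13·7 = 2609425.
M/37 = 70525; 70525 ≡ 3 (mod 37); 3·25 ≡ 1, so inverse 25.
M/25 = 104377; 104377 ≡ 2 (mod 25); 2·13 ≡ 1, so inverse 13.
M/31 = 84175; 84175 ≡ 10 (mod 31); 10·28 ≡ 1, so inverse 28.
M/13 = 200725; 200725 ≡ 5 (mod 13); 5·8 ≡ 1, so inverse 8.
M/7 = 372775; 372775 ≡ 4 (mod 7); 4·2 ≡ 1, so inverse 2.
N ≡ 29·70525·25 + 10·104377·13 + 14·84175·28 + 3·200725·8 + 3·372775·2 = 104750285.
104750285 mod 2609425 = 373285.

373285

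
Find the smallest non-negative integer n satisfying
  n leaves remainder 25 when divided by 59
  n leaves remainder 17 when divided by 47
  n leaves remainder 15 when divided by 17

The moduli are pairwise coprime; M = 59·47·17 = 47141.
M/59 = 799; 799 ≡ 32 (mod 59); 32·24 ≡ 1, so inverse 24.
M/47 = 1003; 1003 ≡ 16 (mod 47); 16·3 ≡ 1, so inverse 3.
M/17 = 2773; 2773 ≡ 2 (mod 17); 2·9 ≡ 1, so inverse 9.
n ≡ 25·799·24 + 17·1003·3 + 15·2773·9 = 904908.
904908 mod 47141 = 9229.

9229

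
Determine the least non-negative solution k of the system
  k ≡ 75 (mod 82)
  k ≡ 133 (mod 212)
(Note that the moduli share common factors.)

4585

Combine the congruences pairwise.
gcd(82, 212) = 2 and 2 | (133 − 75), so the pair is consistent; merging gives k ≡ 4585 (mod 8692), where 8692 = lcm(82, 212).
The solution is unique modulo lcm(82, 212) = 8692.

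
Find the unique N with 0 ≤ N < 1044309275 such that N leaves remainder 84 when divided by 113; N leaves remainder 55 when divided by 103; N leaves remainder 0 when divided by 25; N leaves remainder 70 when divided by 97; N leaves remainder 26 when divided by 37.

The moduli are pairwise coprime; M = 113·103·25·97·37 = 1044309275.
M/113 = 9241675; 9241675 ≡ 83 (mod 113); 83·64 ≡ 1, so inverse 64.
M/103 = 10138925; 10138925 ≡ 17 (mod 103); 17·97 ≡ 1, so inverse 97.
M/25 = 41772371; 41772371 ≡ 21 (mod 25); 21·6 ≡ 1, so inverse 6.
M/97 = 10766075; 10766075 ≡ 45 (mod 97); 45·69 ≡ 1, so inverse 69.
M/37 = 28224575; 28224575 ≡ 13 (mod 37); 13·20 ≡ 1, so inverse 20.
N ≡ 84·9241675·64 + 55·10138925·97 + 0·41772371·6 + 70·10766075·69 + 26·28224575·20 = 170451330925.
170451330925 mod 1044309275 = 228919100.

228919100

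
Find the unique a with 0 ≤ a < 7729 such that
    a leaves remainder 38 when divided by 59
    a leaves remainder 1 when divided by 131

2752

From a ≡ 38 (mod 59) write a = 38 + 59t. Substituting into a ≡ 1 (mod 131) gives 59t ≡ 94 (mod 131), and since 59⁻¹ ≡ 20 (mod 131), t ≡ 46. Hence a ≡ 38 + 59·46 = 2752 (mod 7729).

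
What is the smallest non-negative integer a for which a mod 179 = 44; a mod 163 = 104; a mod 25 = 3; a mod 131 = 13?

71943903

The moduli are pairwise coprime; N = 179·163·25·131 = 95554675.
N/179 = 533825; 533825 ≡ 47 (mod 179); 47·80 ≡ 1, so inverse 80.
N/163 = 586225; 586225 ≡ 77 (mod 163); 77·36 ≡ 1, so inverse 36.
N/25 = 3822187; 3822187 ≡ 12 (mod 25); 12·23 ≡ 1, so inverse 23.
N/131 = 729425; 729425 ≡ 17 (mod 131); 17·54 ≡ 1, so inverse 54.
a ≡ 44·533825·80 + 104·586225·36 + 3·3822187·23 + 13·729425·54 = 4849677653.
4849677653 mod 95554675 = 71943903.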